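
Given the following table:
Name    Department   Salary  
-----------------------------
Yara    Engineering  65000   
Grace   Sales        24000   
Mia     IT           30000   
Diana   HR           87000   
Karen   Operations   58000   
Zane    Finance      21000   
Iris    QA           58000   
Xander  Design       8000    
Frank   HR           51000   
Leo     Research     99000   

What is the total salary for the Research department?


Research department members:
  Leo: 99000
Total = 99000 = 99000

ANSWER: 99000


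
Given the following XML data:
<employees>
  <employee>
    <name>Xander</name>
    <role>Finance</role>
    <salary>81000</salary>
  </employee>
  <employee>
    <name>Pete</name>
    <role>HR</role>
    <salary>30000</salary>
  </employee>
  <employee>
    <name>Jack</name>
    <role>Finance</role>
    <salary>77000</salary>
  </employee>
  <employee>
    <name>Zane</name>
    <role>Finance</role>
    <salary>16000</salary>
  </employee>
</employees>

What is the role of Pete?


Searching for <employee> with <name>Pete</name>
Found at position 2
<role>HR</role>

ANSWER: HR


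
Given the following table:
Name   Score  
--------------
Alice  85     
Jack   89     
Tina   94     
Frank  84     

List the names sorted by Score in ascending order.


Sorting by Score (ascending):
  Frank: 84
  Alice: 85
  Jack: 89
  Tina: 94


ANSWER: Frank, Alice, Jack, Tina


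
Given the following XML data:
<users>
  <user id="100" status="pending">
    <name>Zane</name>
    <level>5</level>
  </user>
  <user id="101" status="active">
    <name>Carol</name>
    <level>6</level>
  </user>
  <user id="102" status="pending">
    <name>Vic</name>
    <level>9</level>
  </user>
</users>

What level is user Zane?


Finding user: Zane
<level>5</level>

ANSWER: 5


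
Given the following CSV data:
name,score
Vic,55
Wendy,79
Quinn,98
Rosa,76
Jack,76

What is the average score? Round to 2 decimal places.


Scores: 55, 79, 98, 76, 76
Sum = 384
Count = 5
Average = 384 / 5 = 76.80

ANSWER: 76.80


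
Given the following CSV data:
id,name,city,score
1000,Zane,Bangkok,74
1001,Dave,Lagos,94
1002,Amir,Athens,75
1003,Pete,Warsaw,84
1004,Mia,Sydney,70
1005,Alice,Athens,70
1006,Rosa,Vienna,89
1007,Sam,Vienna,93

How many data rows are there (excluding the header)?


Counting rows (excluding header):
Header: id,name,city,score
Data rows: 8

ANSWER: 8


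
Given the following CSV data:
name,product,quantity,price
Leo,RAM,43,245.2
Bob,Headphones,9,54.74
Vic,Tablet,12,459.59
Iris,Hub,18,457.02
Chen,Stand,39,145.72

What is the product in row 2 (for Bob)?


Row 2: Bob
Column 'product' = Headphones

ANSWER: Headphones


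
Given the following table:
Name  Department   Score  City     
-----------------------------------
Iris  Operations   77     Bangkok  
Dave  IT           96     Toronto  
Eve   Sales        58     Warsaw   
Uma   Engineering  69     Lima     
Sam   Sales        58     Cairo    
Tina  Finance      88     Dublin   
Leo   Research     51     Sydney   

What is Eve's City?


Row 3: Eve
City = Warsaw

ANSWER: Warsaw


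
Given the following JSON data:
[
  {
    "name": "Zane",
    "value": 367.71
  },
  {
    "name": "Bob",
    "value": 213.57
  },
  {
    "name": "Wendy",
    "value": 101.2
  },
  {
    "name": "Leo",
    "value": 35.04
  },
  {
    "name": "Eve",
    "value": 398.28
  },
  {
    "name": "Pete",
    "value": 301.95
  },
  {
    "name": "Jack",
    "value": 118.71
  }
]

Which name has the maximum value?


Comparing values:
  Zane: 367.71
  Bob: 213.57
  Wendy: 101.2
  Leo: 35.04
  Eve: 398.28
  Pete: 301.95
  Jack: 118.71
Maximum: Eve (398.28)

ANSWER: Eve


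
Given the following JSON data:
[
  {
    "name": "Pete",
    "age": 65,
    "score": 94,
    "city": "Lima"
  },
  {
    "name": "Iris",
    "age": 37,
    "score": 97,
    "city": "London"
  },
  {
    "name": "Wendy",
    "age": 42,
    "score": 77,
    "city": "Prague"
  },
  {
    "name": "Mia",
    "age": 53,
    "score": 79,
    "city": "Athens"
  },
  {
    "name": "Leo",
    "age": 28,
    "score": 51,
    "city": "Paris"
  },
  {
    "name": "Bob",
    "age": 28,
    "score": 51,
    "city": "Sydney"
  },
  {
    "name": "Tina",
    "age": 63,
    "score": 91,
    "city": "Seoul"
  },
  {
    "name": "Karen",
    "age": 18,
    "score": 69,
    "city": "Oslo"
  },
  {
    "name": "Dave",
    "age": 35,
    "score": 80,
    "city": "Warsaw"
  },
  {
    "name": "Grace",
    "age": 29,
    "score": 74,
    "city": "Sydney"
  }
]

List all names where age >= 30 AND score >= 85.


Checking both conditions:
  Pete (age=65, score=94) -> YES
  Iris (age=37, score=97) -> YES
  Wendy (age=42, score=77) -> no
  Mia (age=53, score=79) -> no
  Leo (age=28, score=51) -> no
  Bob (age=28, score=51) -> no
  Tina (age=63, score=91) -> YES
  Karen (age=18, score=69) -> no
  Dave (age=35, score=80) -> no
  Grace (age=29, score=74) -> no


ANSWER: Pete, Iris, Tina


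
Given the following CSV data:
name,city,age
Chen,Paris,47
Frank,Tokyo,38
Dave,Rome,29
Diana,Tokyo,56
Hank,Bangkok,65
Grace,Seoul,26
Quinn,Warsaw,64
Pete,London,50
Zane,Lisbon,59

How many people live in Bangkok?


Scanning city column for 'Bangkok':
  Row 5: Hank -> MATCH
Total matches: 1

ANSWER: 1


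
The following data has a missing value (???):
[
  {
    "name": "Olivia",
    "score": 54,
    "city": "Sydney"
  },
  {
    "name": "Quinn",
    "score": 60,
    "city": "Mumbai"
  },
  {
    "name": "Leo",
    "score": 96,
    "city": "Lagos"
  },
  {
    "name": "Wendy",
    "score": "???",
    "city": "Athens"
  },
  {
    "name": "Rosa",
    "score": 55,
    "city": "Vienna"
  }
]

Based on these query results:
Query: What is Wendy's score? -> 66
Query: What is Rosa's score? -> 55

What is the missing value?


The missing value is Wendy's score
From query: Wendy's score = 66

ANSWER: 66


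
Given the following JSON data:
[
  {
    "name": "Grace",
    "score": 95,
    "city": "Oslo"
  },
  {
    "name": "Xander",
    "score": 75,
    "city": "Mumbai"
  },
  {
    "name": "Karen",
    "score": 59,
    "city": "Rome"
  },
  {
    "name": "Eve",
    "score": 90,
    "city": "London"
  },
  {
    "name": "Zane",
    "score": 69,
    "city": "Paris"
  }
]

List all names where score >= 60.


Filtering records where score >= 60:
  Grace (score=95) -> YES
  Xander (score=75) -> YES
  Karen (score=59) -> no
  Eve (score=90) -> YES
  Zane (score=69) -> YES


ANSWER: Grace, Xander, Eve, Zane


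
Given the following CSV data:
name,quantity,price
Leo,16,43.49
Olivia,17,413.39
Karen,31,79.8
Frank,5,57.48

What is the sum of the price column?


Values in 'price' column:
  Row 1: 43.49
  Row 2: 413.39
  Row 3: 79.8
  Row 4: 57.48
Sum = 43.49 + 413.39 + 79.8 + 57.48 = 594.16

ANSWER: 594.16


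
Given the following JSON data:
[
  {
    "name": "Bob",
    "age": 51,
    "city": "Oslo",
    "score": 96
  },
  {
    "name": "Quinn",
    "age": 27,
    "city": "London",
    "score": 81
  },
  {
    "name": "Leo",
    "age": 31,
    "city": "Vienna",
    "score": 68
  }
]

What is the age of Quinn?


Looking up record where name = Quinn
Record index: 1
Field 'age' = 27

ANSWER: 27


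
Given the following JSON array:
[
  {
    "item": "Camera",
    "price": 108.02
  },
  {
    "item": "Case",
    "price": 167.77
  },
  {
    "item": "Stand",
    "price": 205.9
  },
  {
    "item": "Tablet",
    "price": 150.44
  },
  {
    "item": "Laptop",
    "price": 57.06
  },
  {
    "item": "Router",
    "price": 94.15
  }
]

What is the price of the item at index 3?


Array index 3 -> Tablet
price = 150.44

ANSWER: 150.44


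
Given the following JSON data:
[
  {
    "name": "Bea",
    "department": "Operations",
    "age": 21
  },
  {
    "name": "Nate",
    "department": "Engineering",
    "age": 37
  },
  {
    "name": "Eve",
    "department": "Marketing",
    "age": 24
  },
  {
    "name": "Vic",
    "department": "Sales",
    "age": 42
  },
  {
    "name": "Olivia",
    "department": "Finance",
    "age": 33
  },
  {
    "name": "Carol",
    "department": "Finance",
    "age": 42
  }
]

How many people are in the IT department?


Scanning records for department = IT
  No matches found
Count: 0

ANSWER: 0


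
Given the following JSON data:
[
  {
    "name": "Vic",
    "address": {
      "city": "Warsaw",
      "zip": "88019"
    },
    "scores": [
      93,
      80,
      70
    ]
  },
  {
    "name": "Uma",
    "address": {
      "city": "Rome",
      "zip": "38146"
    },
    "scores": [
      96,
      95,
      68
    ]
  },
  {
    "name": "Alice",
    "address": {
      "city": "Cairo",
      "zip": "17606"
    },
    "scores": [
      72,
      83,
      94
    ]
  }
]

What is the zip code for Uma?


Path: records[1].address.zip
Value: 38146

ANSWER: 38146


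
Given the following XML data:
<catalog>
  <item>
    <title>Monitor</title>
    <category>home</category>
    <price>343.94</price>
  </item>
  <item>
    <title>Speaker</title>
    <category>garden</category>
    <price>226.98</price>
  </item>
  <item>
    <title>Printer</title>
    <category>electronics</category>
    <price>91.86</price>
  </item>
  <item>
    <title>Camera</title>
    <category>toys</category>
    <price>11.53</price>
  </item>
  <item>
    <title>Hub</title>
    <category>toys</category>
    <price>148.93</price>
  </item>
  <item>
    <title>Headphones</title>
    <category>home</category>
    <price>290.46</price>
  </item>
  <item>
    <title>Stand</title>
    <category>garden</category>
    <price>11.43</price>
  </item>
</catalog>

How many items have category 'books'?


Scanning <item> elements for <category>books</category>:
Count: 0

ANSWER: 0


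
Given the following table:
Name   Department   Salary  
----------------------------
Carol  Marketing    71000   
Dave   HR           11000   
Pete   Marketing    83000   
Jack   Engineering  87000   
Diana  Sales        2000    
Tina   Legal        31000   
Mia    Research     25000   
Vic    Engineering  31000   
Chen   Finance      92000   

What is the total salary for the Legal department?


Legal department members:
  Tina: 31000
Total = 31000 = 31000

ANSWER: 31000


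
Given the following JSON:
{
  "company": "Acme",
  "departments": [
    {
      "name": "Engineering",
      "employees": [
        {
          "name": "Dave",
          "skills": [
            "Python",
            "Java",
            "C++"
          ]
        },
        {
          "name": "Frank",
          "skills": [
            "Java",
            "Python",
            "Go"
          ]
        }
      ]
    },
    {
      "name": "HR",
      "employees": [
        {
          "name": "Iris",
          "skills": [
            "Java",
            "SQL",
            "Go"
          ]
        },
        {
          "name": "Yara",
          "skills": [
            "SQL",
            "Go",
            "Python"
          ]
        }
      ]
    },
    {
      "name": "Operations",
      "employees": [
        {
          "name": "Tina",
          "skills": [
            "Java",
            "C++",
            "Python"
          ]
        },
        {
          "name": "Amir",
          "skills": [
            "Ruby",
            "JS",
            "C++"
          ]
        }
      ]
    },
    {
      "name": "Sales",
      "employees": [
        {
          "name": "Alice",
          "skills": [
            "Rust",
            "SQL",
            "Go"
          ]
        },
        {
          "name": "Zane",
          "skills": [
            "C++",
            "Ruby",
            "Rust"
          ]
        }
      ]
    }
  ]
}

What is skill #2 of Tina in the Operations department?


Path: departments[2].employees[0].skills[1]
Value: C++

ANSWER: C++


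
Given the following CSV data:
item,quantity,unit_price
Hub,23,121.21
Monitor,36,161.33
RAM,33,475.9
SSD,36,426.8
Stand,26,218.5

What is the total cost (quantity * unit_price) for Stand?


Row: Stand
quantity = 26
unit_price = 218.5
total = 26 * 218.5 = 5681.0

ANSWER: 5681.0


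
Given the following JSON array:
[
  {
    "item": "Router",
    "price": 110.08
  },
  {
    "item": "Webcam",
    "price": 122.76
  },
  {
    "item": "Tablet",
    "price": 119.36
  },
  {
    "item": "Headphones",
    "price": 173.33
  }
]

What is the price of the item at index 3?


Array index 3 -> Headphones
price = 173.33

ANSWER: 173.33


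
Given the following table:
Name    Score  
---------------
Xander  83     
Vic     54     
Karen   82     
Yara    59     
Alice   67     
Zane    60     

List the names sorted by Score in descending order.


Sorting by Score (descending):
  Xander: 83
  Karen: 82
  Alice: 67
  Zane: 60
  Yara: 59
  Vic: 54


ANSWER: Xander, Karen, Alice, Zane, Yara, Vic


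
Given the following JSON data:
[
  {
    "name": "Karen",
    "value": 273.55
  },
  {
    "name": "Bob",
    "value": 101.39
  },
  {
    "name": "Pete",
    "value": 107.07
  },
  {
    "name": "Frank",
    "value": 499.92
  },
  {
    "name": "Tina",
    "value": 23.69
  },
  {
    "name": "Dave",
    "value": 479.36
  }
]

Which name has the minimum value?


Comparing values:
  Karen: 273.55
  Bob: 101.39
  Pete: 107.07
  Frank: 499.92
  Tina: 23.69
  Dave: 479.36
Minimum: Tina (23.69)

ANSWER: Tina


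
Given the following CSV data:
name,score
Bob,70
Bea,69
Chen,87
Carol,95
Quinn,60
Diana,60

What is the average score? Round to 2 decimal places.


Scores: 70, 69, 87, 95, 60, 60
Sum = 441
Count = 6
Average = 441 / 6 = 73.50

ANSWER: 73.50


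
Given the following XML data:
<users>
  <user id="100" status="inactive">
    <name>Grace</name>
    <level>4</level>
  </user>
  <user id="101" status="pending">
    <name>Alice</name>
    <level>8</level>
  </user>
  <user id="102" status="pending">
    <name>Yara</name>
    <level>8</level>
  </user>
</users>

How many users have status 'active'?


Counting users with status='active':
Count: 0

ANSWER: 0


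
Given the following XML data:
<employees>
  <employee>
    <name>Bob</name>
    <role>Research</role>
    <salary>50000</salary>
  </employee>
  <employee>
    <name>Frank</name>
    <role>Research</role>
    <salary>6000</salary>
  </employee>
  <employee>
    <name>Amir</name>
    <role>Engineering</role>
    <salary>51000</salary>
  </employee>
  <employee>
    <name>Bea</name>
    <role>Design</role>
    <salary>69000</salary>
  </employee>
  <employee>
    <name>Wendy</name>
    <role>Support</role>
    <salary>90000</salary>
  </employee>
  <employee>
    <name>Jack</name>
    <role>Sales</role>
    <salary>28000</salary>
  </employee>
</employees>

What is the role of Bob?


Searching for <employee> with <name>Bob</name>
Found at position 1
<role>Research</role>

ANSWER: Research


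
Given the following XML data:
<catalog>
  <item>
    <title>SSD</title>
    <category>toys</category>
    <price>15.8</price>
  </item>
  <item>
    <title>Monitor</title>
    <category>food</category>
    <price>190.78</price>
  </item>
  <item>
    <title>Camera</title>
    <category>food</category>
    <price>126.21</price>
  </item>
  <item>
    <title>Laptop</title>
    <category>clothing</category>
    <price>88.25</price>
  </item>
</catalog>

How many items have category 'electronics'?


Scanning <item> elements for <category>electronics</category>:
Count: 0

ANSWER: 0


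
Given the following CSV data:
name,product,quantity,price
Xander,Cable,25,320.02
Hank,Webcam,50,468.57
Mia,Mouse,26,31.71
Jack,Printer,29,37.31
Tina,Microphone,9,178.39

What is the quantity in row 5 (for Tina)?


Row 5: Tina
Column 'quantity' = 9

ANSWER: 9


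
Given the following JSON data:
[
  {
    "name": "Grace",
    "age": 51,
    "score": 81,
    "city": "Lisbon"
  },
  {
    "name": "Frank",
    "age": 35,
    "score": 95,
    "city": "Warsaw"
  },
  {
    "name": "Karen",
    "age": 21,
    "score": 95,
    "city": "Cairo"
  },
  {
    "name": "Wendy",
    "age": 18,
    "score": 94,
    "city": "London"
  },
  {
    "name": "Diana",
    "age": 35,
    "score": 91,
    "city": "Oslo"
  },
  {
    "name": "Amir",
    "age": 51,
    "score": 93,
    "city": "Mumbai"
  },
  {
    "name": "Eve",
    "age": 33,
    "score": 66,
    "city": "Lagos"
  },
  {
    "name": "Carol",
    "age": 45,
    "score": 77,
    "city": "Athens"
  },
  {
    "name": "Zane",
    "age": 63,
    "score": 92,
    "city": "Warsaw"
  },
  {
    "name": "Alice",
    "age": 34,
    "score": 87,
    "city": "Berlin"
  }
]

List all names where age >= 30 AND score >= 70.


Checking both conditions:
  Grace (age=51, score=81) -> YES
  Frank (age=35, score=95) -> YES
  Karen (age=21, score=95) -> no
  Wendy (age=18, score=94) -> no
  Diana (age=35, score=91) -> YES
  Amir (age=51, score=93) -> YES
  Eve (age=33, score=66) -> no
  Carol (age=45, score=77) -> YES
  Zane (age=63, score=92) -> YES
  Alice (age=34, score=87) -> YES


ANSWER: Grace, Frank, Diana, Amir, Carol, Zane, Alice


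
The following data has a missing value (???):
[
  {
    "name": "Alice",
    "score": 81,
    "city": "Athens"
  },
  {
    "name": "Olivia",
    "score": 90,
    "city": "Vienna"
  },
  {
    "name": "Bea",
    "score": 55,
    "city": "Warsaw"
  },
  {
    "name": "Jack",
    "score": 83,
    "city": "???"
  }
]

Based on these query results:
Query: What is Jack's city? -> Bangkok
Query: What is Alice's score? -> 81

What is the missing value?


The missing value is Jack's city
From query: Jack's city = Bangkok

ANSWER: Bangkok


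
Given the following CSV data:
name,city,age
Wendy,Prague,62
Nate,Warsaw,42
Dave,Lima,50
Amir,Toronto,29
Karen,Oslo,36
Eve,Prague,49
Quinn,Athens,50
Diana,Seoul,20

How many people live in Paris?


Scanning city column for 'Paris':
Total matches: 0

ANSWER: 0


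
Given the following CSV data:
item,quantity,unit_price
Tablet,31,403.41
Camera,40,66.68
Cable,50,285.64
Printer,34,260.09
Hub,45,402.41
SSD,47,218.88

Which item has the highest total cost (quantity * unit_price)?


Computing row totals:
  Tablet: 12505.71
  Camera: 2667.2
  Cable: 14282.0
  Printer: 8843.06
  Hub: 18108.45
  SSD: 10287.36
Maximum: Hub (18108.45)

ANSWER: Hub


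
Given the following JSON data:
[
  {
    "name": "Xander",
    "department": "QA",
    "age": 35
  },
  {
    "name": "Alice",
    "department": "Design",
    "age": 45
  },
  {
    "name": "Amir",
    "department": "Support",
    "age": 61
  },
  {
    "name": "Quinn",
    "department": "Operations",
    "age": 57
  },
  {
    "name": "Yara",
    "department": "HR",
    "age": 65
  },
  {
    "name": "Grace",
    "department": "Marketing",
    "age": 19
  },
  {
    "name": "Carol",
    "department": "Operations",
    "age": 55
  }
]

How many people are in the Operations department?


Scanning records for department = Operations
  Record 3: Quinn
  Record 6: Carol
Count: 2

ANSWER: 2


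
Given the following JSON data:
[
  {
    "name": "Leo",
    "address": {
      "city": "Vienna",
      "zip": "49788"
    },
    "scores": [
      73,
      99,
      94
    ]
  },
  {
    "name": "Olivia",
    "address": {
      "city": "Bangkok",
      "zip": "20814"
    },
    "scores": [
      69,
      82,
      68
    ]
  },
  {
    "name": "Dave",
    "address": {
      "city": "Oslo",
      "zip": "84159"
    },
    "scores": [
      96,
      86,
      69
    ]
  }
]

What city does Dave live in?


Path: records[2].address.city
Value: Oslo

ANSWER: Oslo


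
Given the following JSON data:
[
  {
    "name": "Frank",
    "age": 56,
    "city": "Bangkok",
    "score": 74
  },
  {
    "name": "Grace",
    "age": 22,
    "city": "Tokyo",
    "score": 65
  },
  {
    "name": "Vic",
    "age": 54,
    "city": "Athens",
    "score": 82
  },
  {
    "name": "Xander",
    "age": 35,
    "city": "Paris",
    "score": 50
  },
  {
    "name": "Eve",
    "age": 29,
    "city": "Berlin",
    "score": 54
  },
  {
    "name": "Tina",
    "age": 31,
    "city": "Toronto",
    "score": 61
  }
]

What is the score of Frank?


Looking up record where name = Frank
Record index: 0
Field 'score' = 74

ANSWER: 74


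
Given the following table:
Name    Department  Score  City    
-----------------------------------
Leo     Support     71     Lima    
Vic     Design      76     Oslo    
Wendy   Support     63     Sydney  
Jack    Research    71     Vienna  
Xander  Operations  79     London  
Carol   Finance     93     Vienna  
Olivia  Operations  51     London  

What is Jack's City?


Row 4: Jack
City = Vienna

ANSWER: Vienna


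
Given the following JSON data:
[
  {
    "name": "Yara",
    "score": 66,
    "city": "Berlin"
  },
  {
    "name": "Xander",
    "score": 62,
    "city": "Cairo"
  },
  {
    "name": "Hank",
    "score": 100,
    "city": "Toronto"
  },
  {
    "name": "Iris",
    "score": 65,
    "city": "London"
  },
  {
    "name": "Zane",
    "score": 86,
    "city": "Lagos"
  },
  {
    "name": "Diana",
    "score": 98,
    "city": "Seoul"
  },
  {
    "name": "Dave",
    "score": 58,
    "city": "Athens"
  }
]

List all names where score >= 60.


Filtering records where score >= 60:
  Yara (score=66) -> YES
  Xander (score=62) -> YES
  Hank (score=100) -> YES
  Iris (score=65) -> YES
  Zane (score=86) -> YES
  Diana (score=98) -> YES
  Dave (score=58) -> no


ANSWER: Yara, Xander, Hank, Iris, Zane, Diana


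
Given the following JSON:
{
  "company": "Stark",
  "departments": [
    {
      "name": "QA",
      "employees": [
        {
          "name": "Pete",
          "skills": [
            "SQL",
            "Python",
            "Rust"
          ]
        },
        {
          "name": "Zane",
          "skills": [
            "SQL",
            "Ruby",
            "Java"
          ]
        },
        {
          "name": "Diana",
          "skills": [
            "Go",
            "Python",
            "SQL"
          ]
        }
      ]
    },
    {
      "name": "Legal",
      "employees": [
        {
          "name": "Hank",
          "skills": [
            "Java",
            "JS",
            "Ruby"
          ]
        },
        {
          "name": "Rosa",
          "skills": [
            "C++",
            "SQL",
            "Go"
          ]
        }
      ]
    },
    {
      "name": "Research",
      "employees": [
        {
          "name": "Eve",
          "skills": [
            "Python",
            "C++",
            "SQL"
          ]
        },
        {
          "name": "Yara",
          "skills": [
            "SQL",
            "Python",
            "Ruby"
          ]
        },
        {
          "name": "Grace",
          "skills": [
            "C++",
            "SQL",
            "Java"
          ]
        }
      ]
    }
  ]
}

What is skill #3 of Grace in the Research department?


Path: departments[2].employees[2].skills[2]
Value: Java

ANSWER: Java


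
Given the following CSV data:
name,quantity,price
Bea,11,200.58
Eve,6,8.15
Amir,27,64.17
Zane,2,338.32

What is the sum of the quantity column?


Values in 'quantity' column:
  Row 1: 11
  Row 2: 6
  Row 3: 27
  Row 4: 2
Sum = 11 + 6 + 27 + 2 = 46

ANSWER: 46


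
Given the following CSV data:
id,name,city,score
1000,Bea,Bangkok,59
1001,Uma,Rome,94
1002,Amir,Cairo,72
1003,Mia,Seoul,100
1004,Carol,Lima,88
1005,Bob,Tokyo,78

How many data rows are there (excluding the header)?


Counting rows (excluding header):
Header: id,name,city,score
Data rows: 6

ANSWER: 6


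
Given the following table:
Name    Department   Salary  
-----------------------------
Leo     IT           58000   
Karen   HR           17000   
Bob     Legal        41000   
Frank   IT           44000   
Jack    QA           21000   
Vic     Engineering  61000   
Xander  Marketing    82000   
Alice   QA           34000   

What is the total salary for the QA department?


QA department members:
  Jack: 21000
  Alice: 34000
Total = 21000 + 34000 = 55000

ANSWER: 55000


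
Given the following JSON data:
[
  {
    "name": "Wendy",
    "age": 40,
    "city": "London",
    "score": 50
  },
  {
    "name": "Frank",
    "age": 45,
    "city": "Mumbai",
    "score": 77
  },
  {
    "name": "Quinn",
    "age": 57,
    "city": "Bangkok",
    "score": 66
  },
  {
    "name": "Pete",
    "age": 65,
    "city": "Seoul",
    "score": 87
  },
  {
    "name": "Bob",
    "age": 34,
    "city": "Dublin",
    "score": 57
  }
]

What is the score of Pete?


Looking up record where name = Pete
Record index: 3
Field 'score' = 87

ANSWER: 87


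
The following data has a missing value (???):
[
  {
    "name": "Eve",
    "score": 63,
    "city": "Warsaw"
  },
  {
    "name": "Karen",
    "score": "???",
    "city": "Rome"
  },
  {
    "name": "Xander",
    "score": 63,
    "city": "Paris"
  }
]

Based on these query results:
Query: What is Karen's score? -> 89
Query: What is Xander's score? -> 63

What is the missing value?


The missing value is Karen's score
From query: Karen's score = 89

ANSWER: 89


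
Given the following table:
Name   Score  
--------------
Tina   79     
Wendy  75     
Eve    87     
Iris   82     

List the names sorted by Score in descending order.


Sorting by Score (descending):
  Eve: 87
  Iris: 82
  Tina: 79
  Wendy: 75


ANSWER: Eve, Iris, Tina, Wendy


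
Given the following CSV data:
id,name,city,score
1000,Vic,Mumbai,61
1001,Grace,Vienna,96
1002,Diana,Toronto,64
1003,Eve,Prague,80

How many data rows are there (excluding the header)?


Counting rows (excluding header):
Header: id,name,city,score
Data rows: 4

ANSWER: 4


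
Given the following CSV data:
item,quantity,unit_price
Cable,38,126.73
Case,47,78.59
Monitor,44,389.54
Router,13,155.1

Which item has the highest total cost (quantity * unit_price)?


Computing row totals:
  Cable: 4815.74
  Case: 3693.73
  Monitor: 17139.76
  Router: 2016.3
Maximum: Monitor (17139.76)

ANSWER: Monitor


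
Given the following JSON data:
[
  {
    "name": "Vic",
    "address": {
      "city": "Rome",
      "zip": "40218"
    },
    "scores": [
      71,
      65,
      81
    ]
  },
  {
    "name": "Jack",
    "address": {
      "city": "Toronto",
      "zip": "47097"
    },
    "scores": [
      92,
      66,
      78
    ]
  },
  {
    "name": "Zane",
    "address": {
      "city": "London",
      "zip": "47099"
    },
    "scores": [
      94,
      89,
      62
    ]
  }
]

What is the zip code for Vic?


Path: records[0].address.zip
Value: 40218

ANSWER: 40218


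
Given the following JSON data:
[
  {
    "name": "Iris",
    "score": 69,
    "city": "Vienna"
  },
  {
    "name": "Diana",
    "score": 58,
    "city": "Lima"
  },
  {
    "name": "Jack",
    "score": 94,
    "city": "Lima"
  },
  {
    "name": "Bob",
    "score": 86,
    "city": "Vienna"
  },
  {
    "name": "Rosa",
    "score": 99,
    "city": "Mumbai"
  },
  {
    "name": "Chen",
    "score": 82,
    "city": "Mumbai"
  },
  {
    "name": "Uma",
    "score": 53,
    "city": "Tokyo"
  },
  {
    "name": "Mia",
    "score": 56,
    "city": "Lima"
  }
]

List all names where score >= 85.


Filtering records where score >= 85:
  Iris (score=69) -> no
  Diana (score=58) -> no
  Jack (score=94) -> YES
  Bob (score=86) -> YES
  Rosa (score=99) -> YES
  Chen (score=82) -> no
  Uma (score=53) -> no
  Mia (score=56) -> no


ANSWER: Jack, Bob, Rosa


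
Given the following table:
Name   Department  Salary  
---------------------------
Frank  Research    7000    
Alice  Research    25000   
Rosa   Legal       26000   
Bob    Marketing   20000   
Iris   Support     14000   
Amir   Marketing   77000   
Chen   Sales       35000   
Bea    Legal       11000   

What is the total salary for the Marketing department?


Marketing department members:
  Bob: 20000
  Amir: 77000
Total = 20000 + 77000 = 97000

ANSWER: 97000


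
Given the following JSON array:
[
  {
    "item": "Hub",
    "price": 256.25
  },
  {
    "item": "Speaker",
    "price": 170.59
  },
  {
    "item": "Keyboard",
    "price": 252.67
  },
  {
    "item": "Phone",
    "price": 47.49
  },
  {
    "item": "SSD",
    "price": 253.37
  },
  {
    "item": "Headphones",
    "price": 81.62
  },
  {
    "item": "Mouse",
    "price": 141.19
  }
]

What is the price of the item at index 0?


Array index 0 -> Hub
price = 256.25

ANSWER: 256.25


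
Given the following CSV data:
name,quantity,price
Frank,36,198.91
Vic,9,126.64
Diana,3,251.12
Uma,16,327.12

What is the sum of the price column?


Values in 'price' column:
  Row 1: 198.91
  Row 2: 126.64
  Row 3: 251.12
  Row 4: 327.12
Sum = 198.91 + 126.64 + 251.12 + 327.12 = 903.79

ANSWER: 903.79


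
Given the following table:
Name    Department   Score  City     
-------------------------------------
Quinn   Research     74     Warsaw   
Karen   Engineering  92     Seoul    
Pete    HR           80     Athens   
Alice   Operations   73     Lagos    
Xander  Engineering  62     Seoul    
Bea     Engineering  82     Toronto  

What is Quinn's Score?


Row 1: Quinn
Score = 74

ANSWER: 74


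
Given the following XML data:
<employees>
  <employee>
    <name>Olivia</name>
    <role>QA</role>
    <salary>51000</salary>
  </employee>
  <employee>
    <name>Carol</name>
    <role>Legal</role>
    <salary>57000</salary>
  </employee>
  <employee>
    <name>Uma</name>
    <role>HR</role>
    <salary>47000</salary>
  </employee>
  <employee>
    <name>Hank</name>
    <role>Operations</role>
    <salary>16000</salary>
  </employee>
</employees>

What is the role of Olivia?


Searching for <employee> with <name>Olivia</name>
Found at position 1
<role>QA</role>

ANSWER: QA


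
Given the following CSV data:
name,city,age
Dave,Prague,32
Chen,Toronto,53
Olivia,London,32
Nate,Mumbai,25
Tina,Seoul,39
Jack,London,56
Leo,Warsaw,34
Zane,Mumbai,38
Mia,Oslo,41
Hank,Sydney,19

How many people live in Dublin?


Scanning city column for 'Dublin':
Total matches: 0

ANSWER: 0


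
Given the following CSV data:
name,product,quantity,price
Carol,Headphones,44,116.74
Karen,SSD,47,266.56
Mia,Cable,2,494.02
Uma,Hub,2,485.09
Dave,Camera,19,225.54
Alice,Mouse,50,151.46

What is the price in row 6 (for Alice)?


Row 6: Alice
Column 'price' = 151.46

ANSWER: 151.46


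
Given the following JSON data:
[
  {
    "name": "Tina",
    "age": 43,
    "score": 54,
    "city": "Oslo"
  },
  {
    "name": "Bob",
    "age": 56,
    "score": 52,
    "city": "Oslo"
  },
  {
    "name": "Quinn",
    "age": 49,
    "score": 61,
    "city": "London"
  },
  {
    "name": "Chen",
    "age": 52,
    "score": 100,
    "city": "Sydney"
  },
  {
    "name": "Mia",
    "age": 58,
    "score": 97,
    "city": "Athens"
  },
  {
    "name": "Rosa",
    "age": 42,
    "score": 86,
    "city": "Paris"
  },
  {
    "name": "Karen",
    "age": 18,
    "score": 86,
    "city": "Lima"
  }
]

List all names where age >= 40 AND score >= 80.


Checking both conditions:
  Tina (age=43, score=54) -> no
  Bob (age=56, score=52) -> no
  Quinn (age=49, score=61) -> no
  Chen (age=52, score=100) -> YES
  Mia (age=58, score=97) -> YES
  Rosa (age=42, score=86) -> YES
  Karen (age=18, score=86) -> no


ANSWER: Chen, Mia, Rosa


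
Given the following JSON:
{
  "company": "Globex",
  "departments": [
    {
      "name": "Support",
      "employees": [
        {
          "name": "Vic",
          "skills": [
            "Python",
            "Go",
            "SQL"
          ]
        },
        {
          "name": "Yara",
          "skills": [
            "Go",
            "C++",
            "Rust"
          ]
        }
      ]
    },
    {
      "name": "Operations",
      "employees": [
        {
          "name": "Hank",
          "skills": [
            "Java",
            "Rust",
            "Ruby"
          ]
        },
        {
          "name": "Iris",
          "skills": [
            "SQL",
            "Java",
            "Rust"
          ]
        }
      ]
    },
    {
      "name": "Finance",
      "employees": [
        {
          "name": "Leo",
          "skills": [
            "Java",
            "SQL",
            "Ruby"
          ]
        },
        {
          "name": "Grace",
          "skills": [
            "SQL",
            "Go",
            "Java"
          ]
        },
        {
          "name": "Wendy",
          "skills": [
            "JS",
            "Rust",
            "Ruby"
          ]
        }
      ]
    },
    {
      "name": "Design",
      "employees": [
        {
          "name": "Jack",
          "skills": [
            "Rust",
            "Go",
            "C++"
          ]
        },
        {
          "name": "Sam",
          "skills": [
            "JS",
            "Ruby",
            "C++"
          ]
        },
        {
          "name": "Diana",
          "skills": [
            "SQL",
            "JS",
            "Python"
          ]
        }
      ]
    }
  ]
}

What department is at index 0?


Path: departments[0].name
Value: Support

ANSWER: Support


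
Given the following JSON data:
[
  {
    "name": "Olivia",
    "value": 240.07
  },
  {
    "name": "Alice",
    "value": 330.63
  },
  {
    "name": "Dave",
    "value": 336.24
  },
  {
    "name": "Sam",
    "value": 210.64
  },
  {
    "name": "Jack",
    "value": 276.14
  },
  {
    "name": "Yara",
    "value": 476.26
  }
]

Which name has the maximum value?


Comparing values:
  Olivia: 240.07
  Alice: 330.63
  Dave: 336.24
  Sam: 210.64
  Jack: 276.14
  Yara: 476.26
Maximum: Yara (476.26)

ANSWER: Yara


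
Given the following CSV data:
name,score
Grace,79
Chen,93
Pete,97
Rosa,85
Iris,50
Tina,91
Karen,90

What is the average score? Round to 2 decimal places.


Scores: 79, 93, 97, 85, 50, 91, 90
Sum = 585
Count = 7
Average = 585 / 7 = 83.57

ANSWER: 83.57


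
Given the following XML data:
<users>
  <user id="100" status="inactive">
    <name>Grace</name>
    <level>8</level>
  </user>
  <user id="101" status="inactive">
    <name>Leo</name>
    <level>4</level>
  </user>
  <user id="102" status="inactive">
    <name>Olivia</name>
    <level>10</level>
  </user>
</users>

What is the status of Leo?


Finding user with name = Leo
user id="101" status="inactive"

ANSWER: inactive


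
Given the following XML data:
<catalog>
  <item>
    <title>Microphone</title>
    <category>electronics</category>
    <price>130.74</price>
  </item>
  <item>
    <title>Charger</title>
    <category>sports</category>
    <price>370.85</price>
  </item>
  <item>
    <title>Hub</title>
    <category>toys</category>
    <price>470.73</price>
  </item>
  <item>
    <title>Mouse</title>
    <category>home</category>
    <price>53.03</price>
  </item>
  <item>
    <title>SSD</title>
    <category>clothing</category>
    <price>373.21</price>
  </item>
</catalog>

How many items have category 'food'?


Scanning <item> elements for <category>food</category>:
Count: 0

ANSWER: 0


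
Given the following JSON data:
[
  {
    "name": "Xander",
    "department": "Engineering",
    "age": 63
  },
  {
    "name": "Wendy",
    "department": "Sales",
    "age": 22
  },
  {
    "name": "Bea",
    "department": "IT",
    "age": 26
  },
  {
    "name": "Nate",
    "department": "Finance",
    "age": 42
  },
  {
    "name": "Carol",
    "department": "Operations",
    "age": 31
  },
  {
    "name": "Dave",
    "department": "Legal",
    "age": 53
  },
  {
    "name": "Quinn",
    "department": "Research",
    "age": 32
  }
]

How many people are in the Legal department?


Scanning records for department = Legal
  Record 5: Dave
Count: 1

ANSWER: 1


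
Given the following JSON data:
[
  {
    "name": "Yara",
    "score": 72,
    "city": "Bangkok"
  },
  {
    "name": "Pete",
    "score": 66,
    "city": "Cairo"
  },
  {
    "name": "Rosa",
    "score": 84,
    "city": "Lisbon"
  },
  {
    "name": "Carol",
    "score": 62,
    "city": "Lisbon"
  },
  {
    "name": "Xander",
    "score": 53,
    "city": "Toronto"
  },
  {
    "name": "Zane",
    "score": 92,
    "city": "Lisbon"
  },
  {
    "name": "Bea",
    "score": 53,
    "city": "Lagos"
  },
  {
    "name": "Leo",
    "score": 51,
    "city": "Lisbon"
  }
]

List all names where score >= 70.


Filtering records where score >= 70:
  Yara (score=72) -> YES
  Pete (score=66) -> no
  Rosa (score=84) -> YES
  Carol (score=62) -> no
  Xander (score=53) -> no
  Zane (score=92) -> YES
  Bea (score=53) -> no
  Leo (score=51) -> no


ANSWER: Yara, Rosa, Zane


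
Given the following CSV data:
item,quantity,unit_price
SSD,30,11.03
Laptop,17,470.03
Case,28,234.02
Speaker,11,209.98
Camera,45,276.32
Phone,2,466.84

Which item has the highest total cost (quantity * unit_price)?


Computing row totals:
  SSD: 330.9
  Laptop: 7990.51
  Case: 6552.56
  Speaker: 2309.78
  Camera: 12434.4
  Phone: 933.68
Maximum: Camera (12434.4)

ANSWER: Camera


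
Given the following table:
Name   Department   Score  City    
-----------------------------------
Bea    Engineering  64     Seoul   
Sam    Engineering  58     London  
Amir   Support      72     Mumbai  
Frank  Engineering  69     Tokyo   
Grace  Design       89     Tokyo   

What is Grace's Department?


Row 5: Grace
Department = Design

ANSWER: Design


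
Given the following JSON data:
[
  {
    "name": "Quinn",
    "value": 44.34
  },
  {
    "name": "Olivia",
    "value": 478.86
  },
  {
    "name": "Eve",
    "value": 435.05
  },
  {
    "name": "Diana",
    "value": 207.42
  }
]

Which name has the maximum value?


Comparing values:
  Quinn: 44.34
  Olivia: 478.86
  Eve: 435.05
  Diana: 207.42
Maximum: Olivia (478.86)

ANSWER: Olivia


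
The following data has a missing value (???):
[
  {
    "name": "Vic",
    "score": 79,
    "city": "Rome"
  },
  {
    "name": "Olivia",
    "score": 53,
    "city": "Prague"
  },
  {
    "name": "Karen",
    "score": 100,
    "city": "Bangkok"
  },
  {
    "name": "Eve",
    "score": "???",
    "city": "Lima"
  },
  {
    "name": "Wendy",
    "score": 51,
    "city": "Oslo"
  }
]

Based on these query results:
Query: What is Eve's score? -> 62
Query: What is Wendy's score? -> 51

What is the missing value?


The missing value is Eve's score
From query: Eve's score = 62

ANSWER: 62


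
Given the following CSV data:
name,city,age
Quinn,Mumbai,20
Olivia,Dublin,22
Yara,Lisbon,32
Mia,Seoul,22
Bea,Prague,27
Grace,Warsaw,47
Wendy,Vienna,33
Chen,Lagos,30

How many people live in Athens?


Scanning city column for 'Athens':
Total matches: 0

ANSWER: 0


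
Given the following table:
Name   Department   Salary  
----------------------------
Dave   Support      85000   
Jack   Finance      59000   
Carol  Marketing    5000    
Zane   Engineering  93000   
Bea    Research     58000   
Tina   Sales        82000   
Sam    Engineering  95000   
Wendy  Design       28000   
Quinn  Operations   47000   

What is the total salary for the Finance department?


Finance department members:
  Jack: 59000
Total = 59000 = 59000

ANSWER: 59000


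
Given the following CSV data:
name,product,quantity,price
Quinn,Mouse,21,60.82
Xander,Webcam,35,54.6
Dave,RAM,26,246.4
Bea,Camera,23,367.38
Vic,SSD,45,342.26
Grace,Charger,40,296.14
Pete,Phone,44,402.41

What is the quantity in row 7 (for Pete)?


Row 7: Pete
Column 'quantity' = 44

ANSWER: 44


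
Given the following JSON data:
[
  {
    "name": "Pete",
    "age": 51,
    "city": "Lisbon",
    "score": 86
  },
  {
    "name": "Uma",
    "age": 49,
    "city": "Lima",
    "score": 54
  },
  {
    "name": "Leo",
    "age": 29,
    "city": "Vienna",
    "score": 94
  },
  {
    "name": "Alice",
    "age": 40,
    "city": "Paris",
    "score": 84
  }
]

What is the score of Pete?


Looking up record where name = Pete
Record index: 0
Field 'score' = 86

ANSWER: 86


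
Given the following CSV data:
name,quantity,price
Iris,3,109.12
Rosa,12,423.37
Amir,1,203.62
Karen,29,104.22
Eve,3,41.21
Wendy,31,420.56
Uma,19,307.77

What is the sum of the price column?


Values in 'price' column:
  Row 1: 109.12
  Row 2: 423.37
  Row 3: 203.62
  Row 4: 104.22
  Row 5: 41.21
  Row 6: 420.56
  Row 7: 307.77
Sum = 109.12 + 423.37 + 203.62 + 104.22 + 41.21 + 420.56 + 307.77 = 1609.87

ANSWER: 1609.87


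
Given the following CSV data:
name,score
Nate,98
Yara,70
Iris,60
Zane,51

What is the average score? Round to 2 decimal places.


Scores: 98, 70, 60, 51
Sum = 279
Count = 4
Average = 279 / 4 = 69.75

ANSWER: 69.75
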